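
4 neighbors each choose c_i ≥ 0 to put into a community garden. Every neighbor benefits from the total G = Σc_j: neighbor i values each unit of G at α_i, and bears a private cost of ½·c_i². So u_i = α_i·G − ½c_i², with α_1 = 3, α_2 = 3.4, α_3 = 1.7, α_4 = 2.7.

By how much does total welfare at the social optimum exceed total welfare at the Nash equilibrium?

Neighbor i's FOC: ∂u_i/∂c_i = α_i − c_i = 0, so c_i* = α_i.
NE contributions = (3, 3.4, 1.7, 2.7); G = 10.8.
W^NE = (Σα)·G − ½Σα_i² = 10.8² − ½·30.74 = 101.27.
Planner sets c_i = Σα_j = 10.8 for every i, so G^SO = 4·10.8 = 43.2.
W^SO = (Σα)·G^SO − ½·4·(Σα)² = (4/2)·10.8² = 233.28.
Deadweight loss = W^SO − W^NE = 132.01.

132.01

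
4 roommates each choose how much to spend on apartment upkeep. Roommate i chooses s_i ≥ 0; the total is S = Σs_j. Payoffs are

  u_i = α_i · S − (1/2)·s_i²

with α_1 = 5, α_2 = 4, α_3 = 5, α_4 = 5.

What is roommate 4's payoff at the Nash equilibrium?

Roommate i's FOC: ∂u_i/∂s_i = α_i − s_i = 0, so s_i* = α_i.
NE contributions = (5, 4, 5, 5); S = 19.
u_4 = α_4·S − ½·(s_4)² = 5·19 − ½·5² = 82.5.

82.5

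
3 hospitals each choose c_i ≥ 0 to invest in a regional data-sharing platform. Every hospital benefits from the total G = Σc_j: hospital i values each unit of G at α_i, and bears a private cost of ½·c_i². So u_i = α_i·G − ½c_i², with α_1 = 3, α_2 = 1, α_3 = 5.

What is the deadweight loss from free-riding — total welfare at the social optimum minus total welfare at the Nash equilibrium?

58

Hospital i's FOC: ∂u_i/∂c_i = α_i − c_i = 0, so c_i* = α_i.
NE contributions = (3, 1, 5); G = 9.
W^NE = (Σα)·G − ½Σα_i² = 9² − ½·35 = 63.5.
Planner sets c_i = Σα_j = 9 for every i, so G^SO = 3·9 = 27.
W^SO = (Σα)·G^SO − ½·3·(Σα)² = (3/2)·9² = 121.5.
Deadweight loss = W^SO − W^NE = 58.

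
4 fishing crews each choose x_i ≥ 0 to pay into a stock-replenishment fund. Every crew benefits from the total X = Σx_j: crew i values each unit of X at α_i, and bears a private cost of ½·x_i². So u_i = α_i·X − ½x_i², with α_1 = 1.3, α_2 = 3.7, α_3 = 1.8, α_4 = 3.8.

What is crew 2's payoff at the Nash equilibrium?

Crew i's FOC: ∂u_i/∂x_i = α_i − x_i = 0, so x_i* = α_i.
NE contributions = (1.3, 3.7, 1.8, 3.8); X = 10.6.
u_2 = α_2·X − ½·(x_2)² = 3.7·10.6 − ½·3.7² = 32.375.

32.375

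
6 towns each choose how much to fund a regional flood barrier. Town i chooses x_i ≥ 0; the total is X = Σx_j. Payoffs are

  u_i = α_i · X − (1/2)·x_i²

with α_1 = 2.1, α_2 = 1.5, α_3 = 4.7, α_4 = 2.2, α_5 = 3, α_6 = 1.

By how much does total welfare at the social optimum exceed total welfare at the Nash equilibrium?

442.295

Town i's FOC: ∂u_i/∂x_i = α_i − x_i = 0, so x_i* = α_i.
NE contributions = (2.1, 1.5, 4.7, 2.2, 3, 1); X = 14.5.
W^NE = (Σα)·X − ½Σα_i² = 14.5² − ½·43.59 = 188.455.
Planner sets x_i = Σα_j = 14.5 for every i, so X^SO = 6·14.5 = 87.
W^SO = (Σα)·X^SO − ½·6·(Σα)² = (6/2)·14.5² = 630.75.
Deadweight loss = W^SO − W^NE = 442.295.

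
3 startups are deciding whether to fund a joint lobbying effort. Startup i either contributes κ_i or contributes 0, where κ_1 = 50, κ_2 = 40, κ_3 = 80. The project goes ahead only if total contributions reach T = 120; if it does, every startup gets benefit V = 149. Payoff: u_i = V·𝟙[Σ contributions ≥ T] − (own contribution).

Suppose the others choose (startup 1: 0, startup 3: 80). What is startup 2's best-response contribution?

40

Others' total = 80. Contributing 40 brings total to 120 ≥ 120: gain V − κ_2 = 109.
Best response: 40.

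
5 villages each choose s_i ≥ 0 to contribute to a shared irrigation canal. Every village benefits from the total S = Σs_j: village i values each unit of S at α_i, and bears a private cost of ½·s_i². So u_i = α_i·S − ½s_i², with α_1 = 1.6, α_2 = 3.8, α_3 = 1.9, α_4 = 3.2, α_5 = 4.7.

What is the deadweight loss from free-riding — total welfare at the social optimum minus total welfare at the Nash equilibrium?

373.03

Village i's FOC: ∂u_i/∂s_i = α_i − s_i = 0, so s_i* = α_i.
NE contributions = (1.6, 3.8, 1.9, 3.2, 4.7); S = 15.2.
W^NE = (Σα)·S − ½Σα_i² = 15.2² − ½·52.94 = 204.57.
Planner sets s_i = Σα_j = 15.2 for every i, so S^SO = 5·15.2 = 76.
W^SO = (Σα)·S^SO − ½·5·(Σα)² = (5/2)·15.2² = 577.6.
Deadweight loss = W^SO − W^NE = 373.03.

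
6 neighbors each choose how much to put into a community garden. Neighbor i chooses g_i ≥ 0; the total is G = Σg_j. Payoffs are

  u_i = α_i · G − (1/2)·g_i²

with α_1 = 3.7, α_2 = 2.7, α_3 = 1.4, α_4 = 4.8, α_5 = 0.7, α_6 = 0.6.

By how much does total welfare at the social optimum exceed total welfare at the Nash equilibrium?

Neighbor i's FOC: ∂u_i/∂g_i = α_i − g_i = 0, so g_i* = α_i.
NE contributions = (3.7, 2.7, 1.4, 4.8, 0.7, 0.6); G = 13.9.
W^NE = (Σα)·G − ½Σα_i² = 13.9² − ½·46.83 = 169.795.
Planner sets g_i = Σα_j = 13.9 for every i, so G^SO = 6·13.9 = 83.4.
W^SO = (Σα)·G^SO − ½·6·(Σα)² = (6/2)·13.9² = 579.63.
Deadweight loss = W^SO − W^NE = 409.835.

409.835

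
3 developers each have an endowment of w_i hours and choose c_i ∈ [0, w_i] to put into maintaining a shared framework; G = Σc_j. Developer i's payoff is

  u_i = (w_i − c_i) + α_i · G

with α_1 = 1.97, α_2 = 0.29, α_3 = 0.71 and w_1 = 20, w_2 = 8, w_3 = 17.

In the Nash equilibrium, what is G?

∂u_i/∂c_i = α_i − 1, so developer i contributes w_i if α_i > 1, else 0.
α_i > 1 for i ∈ {1}; NE contributions (20, 0, 0), G = 20.

20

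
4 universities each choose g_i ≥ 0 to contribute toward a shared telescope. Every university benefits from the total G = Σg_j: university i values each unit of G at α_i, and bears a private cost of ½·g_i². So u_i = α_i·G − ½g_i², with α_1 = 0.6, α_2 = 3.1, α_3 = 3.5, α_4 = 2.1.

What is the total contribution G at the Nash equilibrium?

9.3

University i's FOC: ∂u_i/∂g_i = α_i − g_i = 0, so g_i* = α_i.
NE contributions = (0.6, 3.1, 3.5, 2.1); G = 9.3.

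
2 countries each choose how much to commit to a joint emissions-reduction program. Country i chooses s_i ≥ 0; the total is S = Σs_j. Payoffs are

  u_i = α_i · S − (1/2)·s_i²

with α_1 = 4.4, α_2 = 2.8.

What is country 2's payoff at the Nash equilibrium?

Country i's FOC: ∂u_i/∂s_i = α_i − s_i = 0, so s_i* = α_i.
NE contributions = (4.4, 2.8); S = 7.2.
u_2 = α_2·S − ½·(s_2)² = 2.8·7.2 − ½·2.8² = 16.24.

16.24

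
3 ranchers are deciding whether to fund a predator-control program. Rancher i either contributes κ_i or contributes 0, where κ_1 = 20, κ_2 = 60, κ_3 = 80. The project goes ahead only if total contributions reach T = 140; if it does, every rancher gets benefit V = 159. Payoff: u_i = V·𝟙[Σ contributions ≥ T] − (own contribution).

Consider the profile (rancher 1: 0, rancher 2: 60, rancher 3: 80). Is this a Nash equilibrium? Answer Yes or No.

Yes

Total = 140 ≥ 140: provided.
Rancher 1 (pledges 0, payoff 159): pledging 20 → total 160, payoff 139. No gain.
Rancher 2 (pledges 60, payoff 99): dropping to 0 → total 80, payoff 0. No gain.
Rancher 3 (pledges 80, payoff 79): dropping to 0 → total 60, payoff 0. No gain.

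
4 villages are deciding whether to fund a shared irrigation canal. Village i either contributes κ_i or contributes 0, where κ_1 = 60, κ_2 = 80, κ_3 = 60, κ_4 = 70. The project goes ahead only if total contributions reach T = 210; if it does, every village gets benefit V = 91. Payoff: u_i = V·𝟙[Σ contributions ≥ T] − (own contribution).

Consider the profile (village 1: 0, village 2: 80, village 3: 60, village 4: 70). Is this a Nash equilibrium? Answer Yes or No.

Total = 210 ≥ 210: provided.
Village 1 (pledges 0, payoff 91): pledging 60 → total 270, payoff 31. No gain.
Village 2 (pledges 80, payoff 11): dropping to 0 → total 130, payoff 0. No gain.
Village 3 (pledges 60, payoff 31): dropping to 0 → total 150, payoff 0. No gain.
Village 4 (pledges 70, payoff 21): dropping to 0 → total 140, payoff 0. No gain.

Yes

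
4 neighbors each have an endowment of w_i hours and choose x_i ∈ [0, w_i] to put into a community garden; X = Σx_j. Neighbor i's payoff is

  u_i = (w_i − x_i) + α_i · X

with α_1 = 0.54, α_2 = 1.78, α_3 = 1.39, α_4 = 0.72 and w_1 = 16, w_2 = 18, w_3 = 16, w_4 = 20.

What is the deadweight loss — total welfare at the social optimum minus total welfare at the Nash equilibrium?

123.48

∂u_i/∂x_i = α_i − 1, so neighbor i contributes w_i if α_i > 1, else 0.
α_i > 1 for i ∈ {2, 3}; NE contributions (0, 18, 16, 0), X = 34.
W^NE = Σw_i − X^NE + (Σα_i)·X^NE = 70 + 3.43·34 = 186.62.
Planner: ∂(Σu_j)/∂x_i = Σα_j − 1 = 3.43 > 0, so everyone contributes w_i; X^SO = 70, W^SO = 70 + 3.43·70 = 310.1.
Deadweight loss = 123.48.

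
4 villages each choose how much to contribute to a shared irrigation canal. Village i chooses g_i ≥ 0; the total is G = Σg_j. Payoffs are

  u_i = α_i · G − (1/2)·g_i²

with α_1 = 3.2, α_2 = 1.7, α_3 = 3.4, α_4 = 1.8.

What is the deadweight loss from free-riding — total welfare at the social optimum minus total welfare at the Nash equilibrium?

Village i's FOC: ∂u_i/∂g_i = α_i − g_i = 0, so g_i* = α_i.
NE contributions = (3.2, 1.7, 3.4, 1.8); G = 10.1.
W^NE = (Σα)·G − ½Σα_i² = 10.1² − ½·27.93 = 88.045.
Planner sets g_i = Σα_j = 10.1 for every i, so G^SO = 4·10.1 = 40.4.
W^SO = (Σα)·G^SO − ½·4·(Σα)² = (4/2)·10.1² = 204.02.
Deadweight loss = W^SO − W^NE = 115.975.

115.975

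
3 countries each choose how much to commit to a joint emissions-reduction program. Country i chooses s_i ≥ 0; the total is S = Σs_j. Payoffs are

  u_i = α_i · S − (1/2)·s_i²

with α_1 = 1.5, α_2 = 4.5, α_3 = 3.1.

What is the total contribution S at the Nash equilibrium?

Country i's FOC: ∂u_i/∂s_i = α_i − s_i = 0, so s_i* = α_i.
NE contributions = (1.5, 4.5, 3.1); S = 9.1.

9.1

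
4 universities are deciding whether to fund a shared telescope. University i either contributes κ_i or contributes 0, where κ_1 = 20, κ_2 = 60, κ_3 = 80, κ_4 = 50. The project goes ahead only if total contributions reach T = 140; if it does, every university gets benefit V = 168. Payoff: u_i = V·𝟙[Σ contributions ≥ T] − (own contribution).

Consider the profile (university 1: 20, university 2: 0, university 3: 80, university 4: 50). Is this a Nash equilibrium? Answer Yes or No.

Yes

Total = 150 ≥ 140: provided.
University 1 (pledges 20, payoff 148): dropping to 0 → total 130, payoff 0. No gain.
University 2 (pledges 0, payoff 168): pledging 60 → total 210, payoff 108. No gain.
University 3 (pledges 80, payoff 88): dropping to 0 → total 70, payoff 0. No gain.
University 4 (pledges 50, payoff 118): dropping to 0 → total 100, payoff 0. No gain.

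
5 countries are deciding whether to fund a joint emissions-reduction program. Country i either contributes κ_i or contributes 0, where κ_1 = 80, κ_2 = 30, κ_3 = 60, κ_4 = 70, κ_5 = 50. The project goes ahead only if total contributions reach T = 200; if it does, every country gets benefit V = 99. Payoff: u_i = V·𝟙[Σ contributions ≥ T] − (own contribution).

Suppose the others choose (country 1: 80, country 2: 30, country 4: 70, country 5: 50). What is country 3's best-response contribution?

0

Others' total = 230 ≥ 200; contributing adds cost 60 for no extra benefit.
Best response: 0.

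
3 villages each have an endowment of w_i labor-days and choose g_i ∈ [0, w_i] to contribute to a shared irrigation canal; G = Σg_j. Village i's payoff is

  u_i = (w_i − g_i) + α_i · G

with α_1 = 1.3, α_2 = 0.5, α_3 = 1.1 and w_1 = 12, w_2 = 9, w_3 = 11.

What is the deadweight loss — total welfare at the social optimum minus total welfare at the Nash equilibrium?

∂u_i/∂g_i = α_i − 1, so village i contributes w_i if α_i > 1, else 0.
α_i > 1 for i ∈ {1, 3}; NE contributions (12, 0, 11), G = 23.
W^NE = Σw_i − G^NE + (Σα_i)·G^NE = 32 + 1.9·23 = 75.7.
Planner: ∂(Σu_j)/∂g_i = Σα_j − 1 = 1.9 > 0, so everyone contributes w_i; G^SO = 32, W^SO = 32 + 1.9·32 = 92.8.
Deadweight loss = 17.1.

17.1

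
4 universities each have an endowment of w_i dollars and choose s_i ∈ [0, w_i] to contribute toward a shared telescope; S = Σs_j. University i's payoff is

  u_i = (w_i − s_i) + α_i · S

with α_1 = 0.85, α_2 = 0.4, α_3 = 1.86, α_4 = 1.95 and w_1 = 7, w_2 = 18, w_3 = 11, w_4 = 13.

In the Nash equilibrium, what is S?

∂u_i/∂s_i = α_i − 1, so university i contributes w_i if α_i > 1, else 0.
α_i > 1 for i ∈ {3, 4}; NE contributions (0, 0, 11, 13), S = 24.

24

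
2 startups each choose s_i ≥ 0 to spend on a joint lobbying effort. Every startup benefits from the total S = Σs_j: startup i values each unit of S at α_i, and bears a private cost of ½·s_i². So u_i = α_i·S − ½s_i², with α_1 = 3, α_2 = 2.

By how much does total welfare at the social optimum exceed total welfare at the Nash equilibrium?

6.5

Startup i's FOC: ∂u_i/∂s_i = α_i − s_i = 0, so s_i* = α_i.
NE contributions = (3, 2); S = 5.
W^NE = (Σα)·S − ½Σα_i² = 5² − ½·13 = 18.5.
Planner sets s_i = Σα_j = 5 for every i, so S^SO = 2·5 = 10.
W^SO = (Σα)·S^SO − ½·2·(Σα)² = (2/2)·5² = 25.
Deadweight loss = W^SO − W^NE = 6.5.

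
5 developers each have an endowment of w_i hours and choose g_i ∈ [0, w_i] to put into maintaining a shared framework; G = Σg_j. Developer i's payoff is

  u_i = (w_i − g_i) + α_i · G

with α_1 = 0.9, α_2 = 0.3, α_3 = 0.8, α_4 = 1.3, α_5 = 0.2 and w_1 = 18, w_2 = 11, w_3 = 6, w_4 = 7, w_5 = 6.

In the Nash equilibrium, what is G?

7

∂u_i/∂g_i = α_i − 1, so developer i contributes w_i if α_i > 1, else 0.
α_i > 1 for i ∈ {4}; NE contributions (0, 0, 0, 7, 0), G = 7.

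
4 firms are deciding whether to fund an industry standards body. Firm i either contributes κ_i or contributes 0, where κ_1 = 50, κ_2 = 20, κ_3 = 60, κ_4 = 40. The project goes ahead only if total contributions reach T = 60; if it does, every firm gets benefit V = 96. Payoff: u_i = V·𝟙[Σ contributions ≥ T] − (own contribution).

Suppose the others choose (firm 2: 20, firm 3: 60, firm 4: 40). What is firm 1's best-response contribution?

0

Others' total = 120 ≥ 60; contributing adds cost 50 for no extra benefit.
Best response: 0.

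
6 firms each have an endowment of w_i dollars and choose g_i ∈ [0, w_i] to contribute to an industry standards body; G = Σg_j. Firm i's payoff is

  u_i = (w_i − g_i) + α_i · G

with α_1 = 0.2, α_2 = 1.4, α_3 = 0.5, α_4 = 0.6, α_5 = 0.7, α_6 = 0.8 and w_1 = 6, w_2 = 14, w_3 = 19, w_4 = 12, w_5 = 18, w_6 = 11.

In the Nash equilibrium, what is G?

∂u_i/∂g_i = α_i − 1, so firm i contributes w_i if α_i > 1, else 0.
α_i > 1 for i ∈ {2}; NE contributions (0, 14, 0, 0, 0, 0), G = 14.

14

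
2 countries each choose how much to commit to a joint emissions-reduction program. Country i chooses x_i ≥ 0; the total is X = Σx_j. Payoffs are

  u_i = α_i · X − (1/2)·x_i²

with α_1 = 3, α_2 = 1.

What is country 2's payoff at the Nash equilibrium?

3.5

Country i's FOC: ∂u_i/∂x_i = α_i − x_i = 0, so x_i* = α_i.
NE contributions = (3, 1); X = 4.
u_2 = α_2·X − ½·(x_2)² = 1·4 − ½·1² = 3.5.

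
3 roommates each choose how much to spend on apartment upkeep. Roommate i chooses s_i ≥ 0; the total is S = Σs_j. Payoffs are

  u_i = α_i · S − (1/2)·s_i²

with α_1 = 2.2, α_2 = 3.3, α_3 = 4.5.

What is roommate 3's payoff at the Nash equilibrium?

Roommate i's FOC: ∂u_i/∂s_i = α_i − s_i = 0, so s_i* = α_i.
NE contributions = (2.2, 3.3, 4.5); S = 10.
u_3 = α_3·S − ½·(s_3)² = 4.5·10 − ½·4.5² = 34.875.

34.875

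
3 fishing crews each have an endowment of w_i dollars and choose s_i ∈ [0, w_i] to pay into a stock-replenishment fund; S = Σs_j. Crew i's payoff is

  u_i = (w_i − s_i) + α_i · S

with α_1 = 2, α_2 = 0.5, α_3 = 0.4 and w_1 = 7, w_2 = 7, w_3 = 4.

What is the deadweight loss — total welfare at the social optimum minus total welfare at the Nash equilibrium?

∂u_i/∂s_i = α_i − 1, so crew i contributes w_i if α_i > 1, else 0.
α_i > 1 for i ∈ {1}; NE contributions (7, 0, 0), S = 7.
W^NE = Σw_i − S^NE + (Σα_i)·S^NE = 18 + 1.9·7 = 31.3.
Planner: ∂(Σu_j)/∂s_i = Σα_j − 1 = 1.9 > 0, so everyone contributes w_i; S^SO = 18, W^SO = 18 + 1.9·18 = 52.2.
Deadweight loss = 20.9.

20.9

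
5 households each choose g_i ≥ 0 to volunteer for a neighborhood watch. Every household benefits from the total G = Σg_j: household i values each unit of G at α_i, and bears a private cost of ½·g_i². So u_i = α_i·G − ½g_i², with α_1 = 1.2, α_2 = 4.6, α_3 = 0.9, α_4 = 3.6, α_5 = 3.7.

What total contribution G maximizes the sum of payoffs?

70

Planner FOC: ∂(Σu_j)/∂g_i = (Σα_j) − g_i = 0, so g_i^SO = Σα_j = 14 for every i; G^SO = 70.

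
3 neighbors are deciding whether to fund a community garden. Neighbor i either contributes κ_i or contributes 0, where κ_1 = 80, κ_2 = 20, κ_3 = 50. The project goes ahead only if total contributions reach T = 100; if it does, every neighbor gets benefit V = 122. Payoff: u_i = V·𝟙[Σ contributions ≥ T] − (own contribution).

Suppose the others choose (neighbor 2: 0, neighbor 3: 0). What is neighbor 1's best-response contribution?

0

Others' total = 0. Even contributing 80 gives 80 < 100: no benefit either way.
Best response: 0.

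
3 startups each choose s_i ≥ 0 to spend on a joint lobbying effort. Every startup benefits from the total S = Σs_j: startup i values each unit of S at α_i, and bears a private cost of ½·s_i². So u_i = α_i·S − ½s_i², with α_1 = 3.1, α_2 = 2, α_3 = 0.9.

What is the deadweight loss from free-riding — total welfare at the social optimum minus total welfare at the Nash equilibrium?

25.21

Startup i's FOC: ∂u_i/∂s_i = α_i − s_i = 0, so s_i* = α_i.
NE contributions = (3.1, 2, 0.9); S = 6.
W^NE = (Σα)·S − ½Σα_i² = 6² − ½·14.42 = 28.79.
Planner sets s_i = Σα_j = 6 for every i, so S^SO = 3·6 = 18.
W^SO = (Σα)·S^SO − ½·3·(Σα)² = (3/2)·6² = 54.
Deadweight loss = W^SO − W^NE = 25.21.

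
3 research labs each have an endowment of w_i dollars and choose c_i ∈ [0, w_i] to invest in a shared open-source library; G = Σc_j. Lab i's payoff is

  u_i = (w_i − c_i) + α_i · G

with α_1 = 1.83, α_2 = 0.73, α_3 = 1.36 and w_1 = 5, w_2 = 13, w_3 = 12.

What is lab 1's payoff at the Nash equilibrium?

∂u_i/∂c_i = α_i − 1, so lab i contributes w_i if α_i > 1, else 0.
α_i > 1 for i ∈ {1, 3}; NE contributions (5, 0, 12), G = 17.
u_1 = (5 − 5) + 1.83·17 = 31.11.

31.11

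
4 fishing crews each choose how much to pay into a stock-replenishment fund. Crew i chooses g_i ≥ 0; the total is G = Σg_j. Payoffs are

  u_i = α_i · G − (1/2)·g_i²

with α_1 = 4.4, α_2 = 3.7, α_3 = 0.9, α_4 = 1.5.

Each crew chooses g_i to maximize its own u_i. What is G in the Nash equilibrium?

Crew i's FOC: ∂u_i/∂g_i = α_i − g_i = 0, so g_i* = α_i.
NE contributions = (4.4, 3.7, 0.9, 1.5); G = 10.5.

10.5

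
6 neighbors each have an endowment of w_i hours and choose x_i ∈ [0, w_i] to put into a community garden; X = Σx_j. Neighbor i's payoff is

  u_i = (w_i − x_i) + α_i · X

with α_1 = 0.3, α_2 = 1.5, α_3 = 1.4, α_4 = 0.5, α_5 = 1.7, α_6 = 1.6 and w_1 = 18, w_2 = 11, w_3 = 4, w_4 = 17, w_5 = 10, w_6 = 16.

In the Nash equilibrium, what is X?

41

∂u_i/∂x_i = α_i − 1, so neighbor i contributes w_i if α_i > 1, else 0.
α_i > 1 for i ∈ {2, 3, 5, 6}; NE contributions (0, 11, 4, 0, 10, 16), X = 41.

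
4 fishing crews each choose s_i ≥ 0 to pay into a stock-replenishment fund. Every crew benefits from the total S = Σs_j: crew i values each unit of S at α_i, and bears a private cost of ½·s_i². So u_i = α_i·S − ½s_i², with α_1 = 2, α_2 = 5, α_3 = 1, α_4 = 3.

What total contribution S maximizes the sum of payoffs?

44

Planner FOC: ∂(Σu_j)/∂s_i = (Σα_j) − s_i = 0, so s_i^SO = Σα_j = 11 for every i; S^SO = 44.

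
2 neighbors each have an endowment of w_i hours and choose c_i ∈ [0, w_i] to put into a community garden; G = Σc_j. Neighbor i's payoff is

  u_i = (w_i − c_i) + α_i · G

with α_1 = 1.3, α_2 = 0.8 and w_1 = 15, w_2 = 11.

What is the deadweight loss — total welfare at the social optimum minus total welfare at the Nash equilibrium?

∂u_i/∂c_i = α_i − 1, so neighbor i contributes w_i if α_i > 1, else 0.
α_i > 1 for i ∈ {1}; NE contributions (15, 0), G = 15.
W^NE = Σw_i − G^NE + (Σα_i)·G^NE = 26 + 1.1·15 = 42.5.
Planner: ∂(Σu_j)/∂c_i = Σα_j − 1 = 1.1 > 0, so everyone contributes w_i; G^SO = 26, W^SO = 26 + 1.1·26 = 54.6.
Deadweight loss = 12.1.

12.1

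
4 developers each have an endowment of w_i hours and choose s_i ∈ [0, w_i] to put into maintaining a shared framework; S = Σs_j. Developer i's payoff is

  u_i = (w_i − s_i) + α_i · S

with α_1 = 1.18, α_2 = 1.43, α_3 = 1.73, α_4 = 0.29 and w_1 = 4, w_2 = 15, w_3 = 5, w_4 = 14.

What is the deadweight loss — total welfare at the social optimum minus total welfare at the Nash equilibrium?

∂u_i/∂s_i = α_i − 1, so developer i contributes w_i if α_i > 1, else 0.
α_i > 1 for i ∈ {1, 2, 3}; NE contributions (4, 15, 5, 0), S = 24.
W^NE = Σw_i − S^NE + (Σα_i)·S^NE = 38 + 3.63·24 = 125.12.
Planner: ∂(Σu_j)/∂s_i = Σα_j − 1 = 3.63 > 0, so everyone contributes w_i; S^SO = 38, W^SO = 38 + 3.63·38 = 175.94.
Deadweight loss = 50.82.

50.82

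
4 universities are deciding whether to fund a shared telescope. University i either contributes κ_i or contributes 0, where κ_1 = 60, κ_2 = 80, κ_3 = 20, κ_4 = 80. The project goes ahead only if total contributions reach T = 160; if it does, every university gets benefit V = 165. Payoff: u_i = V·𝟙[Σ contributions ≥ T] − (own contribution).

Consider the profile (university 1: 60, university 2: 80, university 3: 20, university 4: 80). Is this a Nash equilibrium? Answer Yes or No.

Total = 240 ≥ 160: provided.
University 1 (pledges 60, payoff 105): dropping to 0 → total 180, payoff 165. Profitable deviation.

No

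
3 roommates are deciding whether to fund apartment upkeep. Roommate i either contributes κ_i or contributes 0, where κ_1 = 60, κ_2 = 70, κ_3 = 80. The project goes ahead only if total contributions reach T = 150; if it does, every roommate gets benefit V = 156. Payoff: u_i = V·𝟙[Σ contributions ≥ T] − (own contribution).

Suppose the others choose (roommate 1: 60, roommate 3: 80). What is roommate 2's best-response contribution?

Others' total = 140. Contributing 70 brings total to 210 ≥ 150: gain V − κ_2 = 86.
Best response: 70.

70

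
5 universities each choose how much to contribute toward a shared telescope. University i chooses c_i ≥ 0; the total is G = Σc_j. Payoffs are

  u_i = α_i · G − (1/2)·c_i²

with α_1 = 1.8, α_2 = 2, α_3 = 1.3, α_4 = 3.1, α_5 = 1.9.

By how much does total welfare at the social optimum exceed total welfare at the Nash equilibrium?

University i's FOC: ∂u_i/∂c_i = α_i − c_i = 0, so c_i* = α_i.
NE contributions = (1.8, 2, 1.3, 3.1, 1.9); G = 10.1.
W^NE = (Σα)·G − ½Σα_i² = 10.1² − ½·22.15 = 90.935.
Planner sets c_i = Σα_j = 10.1 for every i, so G^SO = 5·10.1 = 50.5.
W^SO = (Σα)·G^SO − ½·5·(Σα)² = (5/2)·10.1² = 255.025.
Deadweight loss = W^SO − W^NE = 164.09.

164.09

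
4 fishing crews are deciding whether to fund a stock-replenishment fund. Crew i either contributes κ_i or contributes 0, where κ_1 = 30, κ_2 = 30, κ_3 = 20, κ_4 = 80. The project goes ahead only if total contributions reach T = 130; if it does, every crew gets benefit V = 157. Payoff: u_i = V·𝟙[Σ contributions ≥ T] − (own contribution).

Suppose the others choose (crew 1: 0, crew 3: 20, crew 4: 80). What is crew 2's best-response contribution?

Others' total = 100. Contributing 30 brings total to 130 ≥ 130: gain V − κ_2 = 127.
Best response: 30.

30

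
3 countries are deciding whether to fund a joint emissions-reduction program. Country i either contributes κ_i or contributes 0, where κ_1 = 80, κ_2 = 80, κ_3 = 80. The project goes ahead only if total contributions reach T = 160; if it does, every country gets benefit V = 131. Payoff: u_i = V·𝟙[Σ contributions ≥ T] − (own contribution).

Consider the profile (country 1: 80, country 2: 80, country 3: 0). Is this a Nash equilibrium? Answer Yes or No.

Yes

Total = 160 ≥ 160: provided.
Country 1 (pledges 80, payoff 51): dropping to 0 → total 80, payoff 0. No gain.
Country 2 (pledges 80, payoff 51): dropping to 0 → total 80, payoff 0. No gain.
Country 3 (pledges 0, payoff 131): pledging 80 → total 240, payoff 51. No gain.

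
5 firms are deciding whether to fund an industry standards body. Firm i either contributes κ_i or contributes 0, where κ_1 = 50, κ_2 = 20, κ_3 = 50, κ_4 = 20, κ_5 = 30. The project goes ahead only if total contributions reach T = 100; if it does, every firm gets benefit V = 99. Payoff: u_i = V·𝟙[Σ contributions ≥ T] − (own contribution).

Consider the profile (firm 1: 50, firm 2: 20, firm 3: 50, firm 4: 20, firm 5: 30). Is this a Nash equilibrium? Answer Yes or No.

No

Total = 170 ≥ 100: provided.
Firm 1 (pledges 50, payoff 49): dropping to 0 → total 120, payoff 99. Profitable deviation.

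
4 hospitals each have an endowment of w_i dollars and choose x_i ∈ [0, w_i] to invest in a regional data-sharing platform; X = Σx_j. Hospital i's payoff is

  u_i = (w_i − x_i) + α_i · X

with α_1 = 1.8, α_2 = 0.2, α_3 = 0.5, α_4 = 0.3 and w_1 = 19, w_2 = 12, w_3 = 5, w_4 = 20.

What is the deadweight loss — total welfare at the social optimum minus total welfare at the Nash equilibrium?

∂u_i/∂x_i = α_i − 1, so hospital i contributes w_i if α_i > 1, else 0.
α_i > 1 for i ∈ {1}; NE contributions (19, 0, 0, 0), X = 19.
W^NE = Σw_i − X^NE + (Σα_i)·X^NE = 56 + 1.8·19 = 90.2.
Planner: ∂(Σu_j)/∂x_i = Σα_j − 1 = 1.8 > 0, so everyone contributes w_i; X^SO = 56, W^SO = 56 + 1.8·56 = 156.8.
Deadweight loss = 66.6.

66.6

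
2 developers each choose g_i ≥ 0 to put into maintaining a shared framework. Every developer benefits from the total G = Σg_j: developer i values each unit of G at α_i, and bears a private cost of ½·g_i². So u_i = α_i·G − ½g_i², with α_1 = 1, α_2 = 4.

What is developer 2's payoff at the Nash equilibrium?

12

Developer i's FOC: ∂u_i/∂g_i = α_i − g_i = 0, so g_i* = α_i.
NE contributions = (1, 4); G = 5.
u_2 = α_2·G − ½·(g_2)² = 4·5 − ½·4² = 12.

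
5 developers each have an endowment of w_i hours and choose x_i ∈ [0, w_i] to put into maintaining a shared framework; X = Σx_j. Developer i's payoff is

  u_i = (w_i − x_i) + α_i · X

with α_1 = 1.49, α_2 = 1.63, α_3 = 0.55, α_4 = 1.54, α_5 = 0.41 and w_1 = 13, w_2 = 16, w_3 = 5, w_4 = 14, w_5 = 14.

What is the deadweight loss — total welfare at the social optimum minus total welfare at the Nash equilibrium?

87.78

∂u_i/∂x_i = α_i − 1, so developer i contributes w_i if α_i > 1, else 0.
α_i > 1 for i ∈ {1, 2, 4}; NE contributions (13, 16, 0, 14, 0), X = 43.
W^NE = Σw_i − X^NE + (Σα_i)·X^NE = 62 + 4.62·43 = 260.66.
Planner: ∂(Σu_j)/∂x_i = Σα_j − 1 = 4.62 > 0, so everyone contributes w_i; X^SO = 62, W^SO = 62 + 4.62·62 = 348.44.
Deadweight loss = 87.78.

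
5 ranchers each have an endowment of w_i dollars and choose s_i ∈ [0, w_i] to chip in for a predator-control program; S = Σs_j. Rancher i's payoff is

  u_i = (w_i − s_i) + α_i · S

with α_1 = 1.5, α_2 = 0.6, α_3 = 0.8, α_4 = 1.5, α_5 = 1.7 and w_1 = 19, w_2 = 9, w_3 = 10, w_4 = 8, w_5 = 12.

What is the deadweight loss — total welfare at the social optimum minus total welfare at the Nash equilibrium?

96.9

∂u_i/∂s_i = α_i − 1, so rancher i contributes w_i if α_i > 1, else 0.
α_i > 1 for i ∈ {1, 4, 5}; NE contributions (19, 0, 0, 8, 12), S = 39.
W^NE = Σw_i − S^NE + (Σα_i)·S^NE = 58 + 5.1·39 = 256.9.
Planner: ∂(Σu_j)/∂s_i = Σα_j − 1 = 5.1 > 0, so everyone contributes w_i; S^SO = 58, W^SO = 58 + 5.1·58 = 353.8.
Deadweight loss = 96.9.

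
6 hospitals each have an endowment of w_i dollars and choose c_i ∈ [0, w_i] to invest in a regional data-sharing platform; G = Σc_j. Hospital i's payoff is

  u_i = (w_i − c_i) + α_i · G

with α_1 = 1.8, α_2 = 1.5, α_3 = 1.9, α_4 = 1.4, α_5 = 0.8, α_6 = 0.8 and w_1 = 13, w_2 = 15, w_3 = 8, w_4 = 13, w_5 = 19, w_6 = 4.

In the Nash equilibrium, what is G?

∂u_i/∂c_i = α_i − 1, so hospital i contributes w_i if α_i > 1, else 0.
α_i > 1 for i ∈ {1, 2, 3, 4}; NE contributions (13, 15, 8, 13, 0, 0), G = 49.

49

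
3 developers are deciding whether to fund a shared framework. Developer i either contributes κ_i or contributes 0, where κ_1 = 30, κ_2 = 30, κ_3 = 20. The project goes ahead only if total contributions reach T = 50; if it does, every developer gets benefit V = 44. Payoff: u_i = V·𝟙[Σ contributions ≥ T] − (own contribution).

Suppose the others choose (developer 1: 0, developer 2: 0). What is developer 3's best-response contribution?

Others' total = 0. Even contributing 20 gives 20 < 50: no benefit either way.
Best response: 0.

0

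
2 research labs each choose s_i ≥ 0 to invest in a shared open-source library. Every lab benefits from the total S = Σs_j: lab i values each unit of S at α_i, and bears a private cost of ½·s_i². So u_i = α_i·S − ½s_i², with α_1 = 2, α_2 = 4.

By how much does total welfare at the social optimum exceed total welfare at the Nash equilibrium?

Lab i's FOC: ∂u_i/∂s_i = α_i − s_i = 0, so s_i* = α_i.
NE contributions = (2, 4); S = 6.
W^NE = (Σα)·S − ½Σα_i² = 6² − ½·20 = 26.
Planner sets s_i = Σα_j = 6 for every i, so S^SO = 2·6 = 12.
W^SO = (Σα)·S^SO − ½·2·(Σα)² = (2/2)·6² = 36.
Deadweight loss = W^SO − W^NE = 10.

10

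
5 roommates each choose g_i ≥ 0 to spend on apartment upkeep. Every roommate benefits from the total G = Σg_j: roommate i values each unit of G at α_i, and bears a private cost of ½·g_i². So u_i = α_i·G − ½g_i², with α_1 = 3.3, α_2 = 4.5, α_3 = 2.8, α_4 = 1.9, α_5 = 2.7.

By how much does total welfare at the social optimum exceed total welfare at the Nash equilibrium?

371.5

Roommate i's FOC: ∂u_i/∂g_i = α_i − g_i = 0, so g_i* = α_i.
NE contributions = (3.3, 4.5, 2.8, 1.9, 2.7); G = 15.2.
W^NE = (Σα)·G − ½Σα_i² = 15.2² − ½·49.88 = 206.1.
Planner sets g_i = Σα_j = 15.2 for every i, so G^SO = 5·15.2 = 76.
W^SO = (Σα)·G^SO − ½·5·(Σα)² = (5/2)·15.2² = 577.6.
Deadweight loss = W^SO − W^NE = 371.5.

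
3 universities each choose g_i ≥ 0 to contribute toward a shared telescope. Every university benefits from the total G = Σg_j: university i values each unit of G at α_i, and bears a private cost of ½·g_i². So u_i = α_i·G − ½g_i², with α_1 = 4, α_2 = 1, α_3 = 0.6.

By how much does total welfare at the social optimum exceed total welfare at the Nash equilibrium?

24.36

University i's FOC: ∂u_i/∂g_i = α_i − g_i = 0, so g_i* = α_i.
NE contributions = (4, 1, 0.6); G = 5.6.
W^NE = (Σα)·G − ½Σα_i² = 5.6² − ½·17.36 = 22.68.
Planner sets g_i = Σα_j = 5.6 for every i, so G^SO = 3·5.6 = 16.8.
W^SO = (Σα)·G^SO − ½·3·(Σα)² = (3/2)·5.6² = 47.04.
Deadweight loss = W^SO − W^NE = 24.36.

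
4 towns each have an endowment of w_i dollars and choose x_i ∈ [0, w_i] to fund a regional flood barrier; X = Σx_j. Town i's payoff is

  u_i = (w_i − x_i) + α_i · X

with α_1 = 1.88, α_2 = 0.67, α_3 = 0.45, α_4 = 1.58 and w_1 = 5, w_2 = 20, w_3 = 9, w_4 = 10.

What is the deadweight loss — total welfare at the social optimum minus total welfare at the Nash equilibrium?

∂u_i/∂x_i = α_i − 1, so town i contributes w_i if α_i > 1, else 0.
α_i > 1 for i ∈ {1, 4}; NE contributions (5, 0, 0, 10), X = 15.
W^NE = Σw_i − X^NE + (Σα_i)·X^NE = 44 + 3.58·15 = 97.7.
Planner: ∂(Σu_j)/∂x_i = Σα_j − 1 = 3.58 > 0, so everyone contributes w_i; X^SO = 44, W^SO = 44 + 3.58·44 = 201.52.
Deadweight loss = 103.82.

103.82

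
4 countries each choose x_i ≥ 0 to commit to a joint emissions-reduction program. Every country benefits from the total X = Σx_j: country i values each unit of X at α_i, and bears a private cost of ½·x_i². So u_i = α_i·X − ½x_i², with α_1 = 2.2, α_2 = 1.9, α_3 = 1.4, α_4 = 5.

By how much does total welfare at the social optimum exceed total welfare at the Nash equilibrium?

127.955

Country i's FOC: ∂u_i/∂x_i = α_i − x_i = 0, so x_i* = α_i.
NE contributions = (2.2, 1.9, 1.4, 5); X = 10.5.
W^NE = (Σα)·X − ½Σα_i² = 10.5² − ½·35.41 = 92.545.
Planner sets x_i = Σα_j = 10.5 for every i, so X^SO = 4·10.5 = 42.
W^SO = (Σα)·X^SO − ½·4·(Σα)² = (4/2)·10.5² = 220.5.
Deadweight loss = W^SO − W^NE = 127.955.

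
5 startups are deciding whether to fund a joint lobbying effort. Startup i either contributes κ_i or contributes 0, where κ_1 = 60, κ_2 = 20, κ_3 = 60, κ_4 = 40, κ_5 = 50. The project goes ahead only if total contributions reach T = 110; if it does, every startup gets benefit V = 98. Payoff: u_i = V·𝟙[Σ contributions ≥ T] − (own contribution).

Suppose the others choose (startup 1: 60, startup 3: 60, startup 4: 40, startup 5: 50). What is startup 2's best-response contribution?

0

Others' total = 210 ≥ 110; contributing adds cost 20 for no extra benefit.
Best response: 0.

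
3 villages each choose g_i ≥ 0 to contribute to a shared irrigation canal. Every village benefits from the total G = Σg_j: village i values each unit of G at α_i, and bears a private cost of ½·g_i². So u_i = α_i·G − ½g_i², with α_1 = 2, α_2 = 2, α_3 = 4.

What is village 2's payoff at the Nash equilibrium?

Village i's FOC: ∂u_i/∂g_i = α_i − g_i = 0, so g_i* = α_i.
NE contributions = (2, 2, 4); G = 8.
u_2 = α_2·G − ½·(g_2)² = 2·8 − ½·2² = 14.

14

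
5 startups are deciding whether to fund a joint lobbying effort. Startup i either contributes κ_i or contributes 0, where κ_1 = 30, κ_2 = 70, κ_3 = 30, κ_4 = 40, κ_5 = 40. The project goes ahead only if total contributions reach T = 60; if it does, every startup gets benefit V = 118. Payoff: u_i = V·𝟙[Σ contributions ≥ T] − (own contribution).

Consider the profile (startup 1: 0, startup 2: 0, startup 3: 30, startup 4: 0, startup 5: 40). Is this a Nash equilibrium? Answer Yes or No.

Yes

Total = 70 ≥ 60: provided.
Startup 1 (pledges 0, payoff 118): pledging 30 → total 100, payoff 88. No gain.
Startup 2 (pledges 0, payoff 118): pledging 70 → total 140, payoff 48. No gain.
Startup 3 (pledges 30, payoff 88): dropping to 0 → total 40, payoff 0. No gain.
Startup 4 (pledges 0, payoff 118): pledging 40 → total 110, payoff 78. No gain.
Startup 5 (pledges 40, payoff 78): dropping to 0 → total 30, payoff 0. No gain.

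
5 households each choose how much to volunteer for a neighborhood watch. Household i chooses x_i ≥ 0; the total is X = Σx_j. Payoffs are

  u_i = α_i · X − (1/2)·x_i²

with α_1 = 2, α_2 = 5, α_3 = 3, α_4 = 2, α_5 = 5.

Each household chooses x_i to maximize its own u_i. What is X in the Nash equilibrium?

17

Household i's FOC: ∂u_i/∂x_i = α_i − x_i = 0, so x_i* = α_i.
NE contributions = (2, 5, 3, 2, 5); X = 17.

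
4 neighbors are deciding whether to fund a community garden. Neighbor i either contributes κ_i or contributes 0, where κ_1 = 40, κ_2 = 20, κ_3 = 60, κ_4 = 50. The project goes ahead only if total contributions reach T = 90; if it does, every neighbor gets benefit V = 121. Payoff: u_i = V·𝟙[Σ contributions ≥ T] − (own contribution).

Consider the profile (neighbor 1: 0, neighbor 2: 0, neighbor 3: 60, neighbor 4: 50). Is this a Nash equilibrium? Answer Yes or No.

Yes

Total = 110 ≥ 90: provided.
Neighbor 1 (pledges 0, payoff 121): pledging 40 → total 150, payoff 81. No gain.
Neighbor 2 (pledges 0, payoff 121): pledging 20 → total 130, payoff 101. No gain.
Neighbor 3 (pledges 60, payoff 61): dropping to 0 → total 50, payoff 0. No gain.
Neighbor 4 (pledges 50, payoff 71): dropping to 0 → total 60, payoff 0. No gain.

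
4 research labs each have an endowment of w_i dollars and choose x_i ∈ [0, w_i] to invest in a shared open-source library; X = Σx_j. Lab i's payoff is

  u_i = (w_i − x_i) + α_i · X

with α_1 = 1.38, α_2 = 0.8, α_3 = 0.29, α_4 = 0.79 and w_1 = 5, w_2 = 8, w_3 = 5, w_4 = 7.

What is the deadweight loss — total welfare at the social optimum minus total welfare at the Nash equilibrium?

∂u_i/∂x_i = α_i − 1, so lab i contributes w_i if α_i > 1, else 0.
α_i > 1 for i ∈ {1}; NE contributions (5, 0, 0, 0), X = 5.
W^NE = Σw_i − X^NE + (Σα_i)·X^NE = 25 + 2.26·5 = 36.3.
Planner: ∂(Σu_j)/∂x_i = Σα_j − 1 = 2.26 > 0, so everyone contributes w_i; X^SO = 25, W^SO = 25 + 2.26·25 = 81.5.
Deadweight loss = 45.2.

45.2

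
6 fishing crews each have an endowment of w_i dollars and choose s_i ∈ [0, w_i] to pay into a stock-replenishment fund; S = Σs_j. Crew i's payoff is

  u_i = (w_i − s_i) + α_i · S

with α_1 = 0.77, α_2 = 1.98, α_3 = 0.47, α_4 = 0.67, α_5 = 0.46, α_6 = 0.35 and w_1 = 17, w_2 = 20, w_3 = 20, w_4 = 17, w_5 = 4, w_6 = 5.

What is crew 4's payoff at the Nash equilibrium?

30.4

∂u_i/∂s_i = α_i − 1, so crew i contributes w_i if α_i > 1, else 0.
α_i > 1 for i ∈ {2}; NE contributions (0, 20, 0, 0, 0, 0), S = 20.
u_4 = (17 − 0) + 0.67·20 = 30.4.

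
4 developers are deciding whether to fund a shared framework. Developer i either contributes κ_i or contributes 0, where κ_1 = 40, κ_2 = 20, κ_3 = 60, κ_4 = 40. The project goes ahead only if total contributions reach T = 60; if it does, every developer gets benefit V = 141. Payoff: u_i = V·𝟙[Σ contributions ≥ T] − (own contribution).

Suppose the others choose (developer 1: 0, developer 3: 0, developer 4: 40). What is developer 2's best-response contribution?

Others' total = 40. Contributing 20 brings total to 60 ≥ 60: gain V − κ_2 = 121.
Best response: 20.

20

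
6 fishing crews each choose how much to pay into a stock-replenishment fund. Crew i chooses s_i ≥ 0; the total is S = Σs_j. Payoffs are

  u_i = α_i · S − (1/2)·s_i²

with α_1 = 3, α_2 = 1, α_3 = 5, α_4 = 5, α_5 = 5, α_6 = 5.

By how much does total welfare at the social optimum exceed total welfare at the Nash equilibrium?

1207

Crew i's FOC: ∂u_i/∂s_i = α_i − s_i = 0, so s_i* = α_i.
NE contributions = (3, 1, 5, 5, 5, 5); S = 24.
W^NE = (Σα)·S − ½Σα_i² = 24² − ½·110 = 521.
Planner sets s_i = Σα_j = 24 for every i, so S^SO = 6·24 = 144.
W^SO = (Σα)·S^SO − ½·6·(Σα)² = (6/2)·24² = 1728.
Deadweight loss = W^SO − W^NE = 1207.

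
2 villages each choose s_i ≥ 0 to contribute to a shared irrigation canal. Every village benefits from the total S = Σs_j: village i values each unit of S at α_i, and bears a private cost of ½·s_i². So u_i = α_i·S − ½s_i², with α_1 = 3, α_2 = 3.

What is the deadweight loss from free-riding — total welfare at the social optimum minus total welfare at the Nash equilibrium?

Village i's FOC: ∂u_i/∂s_i = α_i − s_i = 0, so s_i* = α_i.
NE contributions = (3, 3); S = 6.
W^NE = (Σα)·S − ½Σα_i² = 6² − ½·18 = 27.
Planner sets s_i = Σα_j = 6 for every i, so S^SO = 2·6 = 12.
W^SO = (Σα)·S^SO − ½·2·(Σα)² = (2/2)·6² = 36.
Deadweight loss = W^SO − W^NE = 9.

9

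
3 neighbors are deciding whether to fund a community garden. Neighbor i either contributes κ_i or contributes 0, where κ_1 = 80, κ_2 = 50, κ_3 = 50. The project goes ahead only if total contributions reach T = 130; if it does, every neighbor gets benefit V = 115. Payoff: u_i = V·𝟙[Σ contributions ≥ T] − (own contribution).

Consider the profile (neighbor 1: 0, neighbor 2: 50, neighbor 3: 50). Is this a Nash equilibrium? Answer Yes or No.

No

Total = 100 < 130: not provided.
Neighbor 1 (pledges 0, payoff 0): pledging 80 → total 180, payoff 35. Profitable deviation.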